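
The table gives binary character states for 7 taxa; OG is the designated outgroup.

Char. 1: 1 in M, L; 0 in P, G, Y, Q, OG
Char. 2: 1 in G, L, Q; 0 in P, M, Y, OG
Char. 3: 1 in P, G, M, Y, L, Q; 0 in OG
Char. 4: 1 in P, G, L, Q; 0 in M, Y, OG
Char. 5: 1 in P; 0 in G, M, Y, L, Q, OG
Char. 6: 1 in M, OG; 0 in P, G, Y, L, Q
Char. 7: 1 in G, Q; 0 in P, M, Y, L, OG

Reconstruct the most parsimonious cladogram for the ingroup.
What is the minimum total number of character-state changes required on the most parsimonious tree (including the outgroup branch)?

Character polarity is set by the outgroup: the derived state is whichever differs from the outgroup's state, so for Char. 6 the derived state is '0', and for the remaining characters it is '1'.
Char. 1 groups L and M, which is incompatible with the clades supported by the remaining characters; treating it as convergent (homoplasy) costs fewer steps than any alternative tree.
Only G, L, and Q show the derived state '1' for Char. 2, supporting them as a clade.
Char. 3 (derived state '1') is shared by all ingroup taxa — unites the whole ingroup.
Char. 4 (derived state '1') is shared by G, L, P, and Q — a synapomorphy uniting that clade.
Char. 5 (derived state '1') is unique to P (autapomorphy; uninformative for grouping).
Only G, L, P, Q, and Y show the derived state '0' for Char. 6, supporting them as a clade.
Only G and Q show the derived state '1' for Char. 7, supporting them as a clade.
Most parsimonious ingroup topology: (M,((((G,Q),L),P),Y)).
Changes per character on this tree: Char. 1: 2; Char. 2: 1; Char. 3: 1; Char. 4: 1; Char. 5: 1; Char. 6: 1; Char. 7: 1.
Total = 8.

8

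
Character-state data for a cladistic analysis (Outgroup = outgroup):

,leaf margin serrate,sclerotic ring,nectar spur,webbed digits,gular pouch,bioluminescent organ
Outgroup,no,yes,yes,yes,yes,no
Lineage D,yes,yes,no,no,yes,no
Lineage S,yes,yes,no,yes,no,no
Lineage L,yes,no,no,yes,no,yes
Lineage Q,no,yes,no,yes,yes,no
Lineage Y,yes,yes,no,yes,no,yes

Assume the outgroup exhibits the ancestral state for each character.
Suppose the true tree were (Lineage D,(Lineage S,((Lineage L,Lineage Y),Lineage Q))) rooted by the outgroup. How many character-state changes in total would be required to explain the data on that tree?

Map each character onto (Lineage D,(Lineage S,((Lineage L,Lineage Y),Lineage Q))) (rooted by Outgroup) and count the minimum state changes it requires (Fitch parsimony):
leaf margin serrate: 2; sclerotic ring: 1; nectar spur: 1; webbed digits: 1; gular pouch: 2; bioluminescent organ: 1.
Total tree length = 8.

8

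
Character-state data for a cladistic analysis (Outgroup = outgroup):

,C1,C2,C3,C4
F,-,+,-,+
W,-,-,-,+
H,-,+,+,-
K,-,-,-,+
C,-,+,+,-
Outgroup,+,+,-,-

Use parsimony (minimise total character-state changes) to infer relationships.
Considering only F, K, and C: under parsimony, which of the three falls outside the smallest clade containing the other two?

Character polarity is set by the outgroup: the derived state is whichever differs from the outgroup's state, so for C1, C2 the derived state is '-', and for the remaining characters it is '+'.
All ingroup taxa share the derived state '-' for C1; it defines the ingroup but does not resolve relationships within it.
Only K and W show the derived state '-' for C2, supporting them as a clade.
Only C and H show the derived state '+' for C3, supporting them as a clade.
C4 (derived state '+') is shared by F, K, and W — a synapomorphy uniting that clade.
Most parsimonious ingroup topology: ((C,H),((K,W),F)).
F and K share a more recent common ancestor with each other than either does with C, so C is the least closely related of the three.

C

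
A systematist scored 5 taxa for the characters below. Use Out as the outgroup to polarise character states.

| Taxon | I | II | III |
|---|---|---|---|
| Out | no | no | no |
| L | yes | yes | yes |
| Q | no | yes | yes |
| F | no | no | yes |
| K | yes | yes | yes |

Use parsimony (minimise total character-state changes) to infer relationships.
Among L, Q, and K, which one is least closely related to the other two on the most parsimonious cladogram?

The outgroup has state 'no' for every character, so 'yes' is the derived state throughout.
I (derived state 'yes') is shared by K and L — a synapomorphy uniting that clade.
II: derived state 'yes' in K, L, and Q only — synapomorphy for {K, L, Q}.
All ingroup taxa share the derived state 'yes' for III; it defines the ingroup but does not resolve relationships within it.
Most parsimonious ingroup topology: (F,(Q,(K,L))).
K and L share a more recent common ancestor with each other than either does with Q, so Q is the least closely related of the three.

Q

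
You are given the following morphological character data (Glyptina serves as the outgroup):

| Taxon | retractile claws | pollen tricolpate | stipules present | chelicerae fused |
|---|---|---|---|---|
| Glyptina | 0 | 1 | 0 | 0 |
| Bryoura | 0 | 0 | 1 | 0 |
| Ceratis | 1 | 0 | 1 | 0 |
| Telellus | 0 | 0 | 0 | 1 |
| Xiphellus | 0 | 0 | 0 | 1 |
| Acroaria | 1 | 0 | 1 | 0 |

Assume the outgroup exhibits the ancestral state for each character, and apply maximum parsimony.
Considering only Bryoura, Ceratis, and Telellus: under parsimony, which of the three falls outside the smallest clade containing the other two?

Telellus

Character polarity is set by the outgroup: the derived state is whichever differs from the outgroup's state, so for pollen tricolpate the derived state is '0', and for the remaining characters it is '1'.
retractile claws: derived state '1' in Acroaria and Ceratis only — synapomorphy for {Acroaria, Ceratis}.
All ingroup taxa share the derived state '0' for pollen tricolpate; it defines the ingroup but does not resolve relationships within it.
stipules present: derived state '1' in Acroaria, Bryoura, and Ceratis only — synapomorphy for {Acroaria, Bryoura, Ceratis}.
Only Telellus and Xiphellus show the derived state '1' for chelicerae fused, supporting them as a clade.
Most parsimonious ingroup topology: ((Bryoura,(Ceratis,Acroaria)),(Telellus,Xiphellus)).
Bryoura and Ceratis share a more recent common ancestor with each other than either does with Telellus, so Telellus is the least closely related of the three.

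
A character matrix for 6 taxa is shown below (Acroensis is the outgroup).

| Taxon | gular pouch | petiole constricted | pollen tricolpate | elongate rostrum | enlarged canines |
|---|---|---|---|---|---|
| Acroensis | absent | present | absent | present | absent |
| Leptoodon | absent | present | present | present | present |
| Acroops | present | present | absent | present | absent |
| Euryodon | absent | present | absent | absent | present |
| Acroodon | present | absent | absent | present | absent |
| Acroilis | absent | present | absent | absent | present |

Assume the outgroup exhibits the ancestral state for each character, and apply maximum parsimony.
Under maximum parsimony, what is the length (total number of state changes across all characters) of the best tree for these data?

Character polarity is set by the outgroup: the derived state is whichever differs from the outgroup's state, so for petiole constricted, elongate rostrum the derived state is 'absent', and for the remaining characters it is 'present'.
gular pouch: derived state 'present' in Acroodon and Acroops only — synapomorphy for {Acroodon, Acroops}.
petiole constricted (derived state 'absent') is unique to Acroodon (autapomorphy; uninformative for grouping).
pollen tricolpate: derived state 'present' in Leptoodon only — an autapomorphy, so it tells us nothing about relationships among taxa.
Only Acroilis and Euryodon show the derived state 'absent' for elongate rostrum, supporting them as a clade.
Only Acroilis, Euryodon, and Leptoodon show the derived state 'present' for enlarged canines, supporting them as a clade.
Most parsimonious ingroup topology: ((Leptoodon,(Euryodon,Acroilis)),(Acroops,Acroodon)).
Changes per character on this tree: gular pouch: 1; petiole constricted: 1; pollen tricolpate: 1; elongate rostrum: 1; enlarged canines: 1.
Total = 5.

5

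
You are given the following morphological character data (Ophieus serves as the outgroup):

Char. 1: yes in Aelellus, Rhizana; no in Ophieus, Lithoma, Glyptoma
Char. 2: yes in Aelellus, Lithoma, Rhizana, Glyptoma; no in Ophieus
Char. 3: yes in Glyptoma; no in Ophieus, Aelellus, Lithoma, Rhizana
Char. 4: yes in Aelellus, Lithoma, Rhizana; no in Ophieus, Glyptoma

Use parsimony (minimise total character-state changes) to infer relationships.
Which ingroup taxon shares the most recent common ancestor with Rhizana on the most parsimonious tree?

Aelellus

The outgroup has state 'no' for every character, so 'yes' is the derived state throughout.
Char. 1: derived state 'yes' in Aelellus and Rhizana only — synapomorphy for {Aelellus, Rhizana}.
Char. 2 (derived state 'yes') is shared by all ingroup taxa — unites the whole ingroup.
Char. 3 (derived state 'yes') is unique to Glyptoma (autapomorphy; uninformative for grouping).
Char. 4 (derived state 'yes') is shared by Aelellus, Lithoma, and Rhizana — a synapomorphy uniting that clade.
Most parsimonious ingroup topology: (((Aelellus,Rhizana),Lithoma),Glyptoma).
Rhizana and Aelellus form a cherry on this tree, so they are sister taxa.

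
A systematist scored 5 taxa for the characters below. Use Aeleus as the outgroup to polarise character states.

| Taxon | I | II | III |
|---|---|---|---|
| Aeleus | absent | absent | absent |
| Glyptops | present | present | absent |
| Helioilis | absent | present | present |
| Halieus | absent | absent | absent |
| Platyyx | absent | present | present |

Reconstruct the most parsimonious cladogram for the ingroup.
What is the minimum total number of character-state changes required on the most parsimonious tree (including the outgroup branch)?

3

The outgroup has state 'absent' for every character, so 'present' is the derived state throughout.
I: derived state 'present' in Glyptops only — an autapomorphy, so it tells us nothing about relationships among taxa.
II: derived state 'present' in Glyptops, Helioilis, and Platyyx only — synapomorphy for {Glyptops, Helioilis, Platyyx}.
III: derived state 'present' in Helioilis and Platyyx only — synapomorphy for {Helioilis, Platyyx}.
Most parsimonious ingroup topology: ((Glyptops,(Helioilis,Platyyx)),Halieus).
Changes per character on this tree: I: 1; II: 1; III: 1.
Total = 3.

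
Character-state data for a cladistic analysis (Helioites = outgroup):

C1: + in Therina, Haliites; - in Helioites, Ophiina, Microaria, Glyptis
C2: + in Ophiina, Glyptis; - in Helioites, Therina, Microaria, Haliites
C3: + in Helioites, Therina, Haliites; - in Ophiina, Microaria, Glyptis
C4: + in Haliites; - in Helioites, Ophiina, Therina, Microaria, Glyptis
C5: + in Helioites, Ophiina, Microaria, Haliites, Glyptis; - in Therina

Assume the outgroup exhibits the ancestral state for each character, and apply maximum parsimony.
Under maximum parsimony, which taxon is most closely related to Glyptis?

Character polarity is set by the outgroup: the derived state is whichever differs from the outgroup's state, so for C3, C5 the derived state is '-', and for the remaining characters it is '+'.
C1: derived state '+' in Haliites and Therina only — synapomorphy for {Haliites, Therina}.
C2: derived state '+' in Glyptis and Ophiina only — synapomorphy for {Glyptis, Ophiina}.
Only Glyptis, Microaria, and Ophiina show the derived state '-' for C3, supporting them as a clade.
C4: derived state '+' in Haliites only — an autapomorphy, so it tells us nothing about relationships among taxa.
C5 (derived state '-') is unique to Therina (autapomorphy; uninformative for grouping).
Most parsimonious ingroup topology: (((Ophiina,Glyptis),Microaria),(Therina,Haliites)).
Glyptis and Ophiina form a cherry on this tree, so they are sister taxa.

Ophiina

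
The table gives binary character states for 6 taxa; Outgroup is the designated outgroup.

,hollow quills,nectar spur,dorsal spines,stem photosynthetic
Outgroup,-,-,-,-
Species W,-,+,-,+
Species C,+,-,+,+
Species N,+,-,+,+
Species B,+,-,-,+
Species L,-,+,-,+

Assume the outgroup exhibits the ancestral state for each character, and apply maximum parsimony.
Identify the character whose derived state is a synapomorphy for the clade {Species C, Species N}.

dorsal spines

The outgroup has state '-' for every character, so '+' is the derived state throughout.
hollow quills: derived state '+' in Species B, Species C, and Species N only — synapomorphy for {Species B, Species C, Species N}.
nectar spur: derived state '+' in Species L and Species W only — synapomorphy for {Species L, Species W}.
dorsal spines (derived state '+') is shared by Species C and Species N — a synapomorphy uniting that clade.
stem photosynthetic (derived state '+') is shared by all ingroup taxa — unites the whole ingroup.
Most parsimonious ingroup topology: ((Species W,Species L),((Species C,Species N),Species B)).
The clade {Species C, Species N} is supported by dorsal spines: its derived state '+' occurs in exactly those taxa and in no other taxon (including the outgroup).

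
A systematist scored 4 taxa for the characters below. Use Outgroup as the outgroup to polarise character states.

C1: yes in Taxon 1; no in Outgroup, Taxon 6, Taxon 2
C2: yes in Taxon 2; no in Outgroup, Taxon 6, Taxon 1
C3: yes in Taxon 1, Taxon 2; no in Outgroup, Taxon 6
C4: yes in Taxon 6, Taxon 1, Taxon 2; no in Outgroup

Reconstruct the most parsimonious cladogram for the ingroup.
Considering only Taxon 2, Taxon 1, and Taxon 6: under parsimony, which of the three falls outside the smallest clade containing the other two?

The outgroup has state 'no' for every character, so 'yes' is the derived state throughout.
C1 (derived state 'yes') is unique to Taxon 1 (autapomorphy; uninformative for grouping).
C2: derived state 'yes' in Taxon 2 only — an autapomorphy, so it tells us nothing about relationships among taxa.
C3: derived state 'yes' in Taxon 1 and Taxon 2 only — synapomorphy for {Taxon 1, Taxon 2}.
All ingroup taxa share the derived state 'yes' for C4; it defines the ingroup but does not resolve relationships within it.
Most parsimonious ingroup topology: (Taxon 6,(Taxon 1,Taxon 2)).
Taxon 1 and Taxon 2 share a more recent common ancestor with each other than either does with Taxon 6, so Taxon 6 is the least closely related of the three.

Taxon 6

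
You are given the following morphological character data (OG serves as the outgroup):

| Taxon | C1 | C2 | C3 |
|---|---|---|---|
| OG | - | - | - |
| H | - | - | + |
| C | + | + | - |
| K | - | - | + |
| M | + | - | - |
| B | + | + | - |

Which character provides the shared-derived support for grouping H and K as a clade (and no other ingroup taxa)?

The outgroup has state '-' for every character, so '+' is the derived state throughout.
Only B, C, and M show the derived state '+' for C1, supporting them as a clade.
C2: derived state '+' in B and C only — synapomorphy for {B, C}.
Only H and K show the derived state '+' for C3, supporting them as a clade.
Most parsimonious ingroup topology: ((H,K),((C,B),M)).
The clade {H, K} is supported by C3: its derived state '+' occurs in exactly those taxa and in no other taxon (including the outgroup).

C3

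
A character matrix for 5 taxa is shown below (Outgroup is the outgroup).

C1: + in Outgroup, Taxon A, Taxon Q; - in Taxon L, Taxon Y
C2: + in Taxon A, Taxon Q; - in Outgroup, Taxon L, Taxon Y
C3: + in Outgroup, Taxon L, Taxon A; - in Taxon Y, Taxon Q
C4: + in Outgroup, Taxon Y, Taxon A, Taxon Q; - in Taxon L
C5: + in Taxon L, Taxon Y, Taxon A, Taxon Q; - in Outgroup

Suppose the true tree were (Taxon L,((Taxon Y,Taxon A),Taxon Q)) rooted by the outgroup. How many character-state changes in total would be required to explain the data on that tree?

8

Map each character onto (Taxon L,((Taxon Y,Taxon A),Taxon Q)) (rooted by Outgroup) and count the minimum state changes it requires (Fitch parsimony):
C1: 2; C2: 2; C3: 2; C4: 1; C5: 1.
Total tree length = 8.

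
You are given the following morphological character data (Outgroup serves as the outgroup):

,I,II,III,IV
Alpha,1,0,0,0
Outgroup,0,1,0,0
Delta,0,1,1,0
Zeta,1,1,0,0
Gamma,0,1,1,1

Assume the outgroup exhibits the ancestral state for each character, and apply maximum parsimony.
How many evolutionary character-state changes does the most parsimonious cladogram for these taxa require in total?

4

Character polarity is set by the outgroup: the derived state is whichever differs from the outgroup's state, so for II the derived state is '0', and for the remaining characters it is '1'.
I (derived state '1') is shared by Alpha and Zeta — a synapomorphy uniting that clade.
II: derived state '0' in Alpha only — an autapomorphy, so it tells us nothing about relationships among taxa.
III: derived state '1' in Delta and Gamma only — synapomorphy for {Delta, Gamma}.
IV (derived state '1') is unique to Gamma (autapomorphy; uninformative for grouping).
Most parsimonious ingroup topology: ((Gamma,Delta),(Alpha,Zeta)).
Changes per character on this tree: I: 1; II: 1; III: 1; IV: 1.
Total = 4.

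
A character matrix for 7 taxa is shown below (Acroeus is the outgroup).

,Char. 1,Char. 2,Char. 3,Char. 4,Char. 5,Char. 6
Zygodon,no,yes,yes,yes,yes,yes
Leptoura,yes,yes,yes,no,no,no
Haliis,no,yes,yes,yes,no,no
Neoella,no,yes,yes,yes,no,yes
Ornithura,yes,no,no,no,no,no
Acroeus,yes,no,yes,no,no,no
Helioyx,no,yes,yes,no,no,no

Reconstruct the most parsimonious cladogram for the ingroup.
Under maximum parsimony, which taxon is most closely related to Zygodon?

Character polarity is set by the outgroup: the derived state is whichever differs from the outgroup's state, so for Char. 1, Char. 3 the derived state is 'no', and for the remaining characters it is 'yes'.
Only Haliis, Helioyx, Neoella, and Zygodon show the derived state 'no' for Char. 1, supporting them as a clade.
Only Haliis, Helioyx, Leptoura, Neoella, and Zygodon show the derived state 'yes' for Char. 2, supporting them as a clade.
Char. 3: derived state 'no' in Ornithura only — an autapomorphy, so it tells us nothing about relationships among taxa.
Only Haliis, Neoella, and Zygodon show the derived state 'yes' for Char. 4, supporting them as a clade.
Char. 5: derived state 'yes' in Zygodon only — an autapomorphy, so it tells us nothing about relationships among taxa.
Char. 6 (derived state 'yes') is shared by Neoella and Zygodon — a synapomorphy uniting that clade.
Most parsimonious ingroup topology: (Ornithura,((((Zygodon,Neoella),Haliis),Helioyx),Leptoura)).
Zygodon and Neoella form a cherry on this tree, so they are sister taxa.

Neoella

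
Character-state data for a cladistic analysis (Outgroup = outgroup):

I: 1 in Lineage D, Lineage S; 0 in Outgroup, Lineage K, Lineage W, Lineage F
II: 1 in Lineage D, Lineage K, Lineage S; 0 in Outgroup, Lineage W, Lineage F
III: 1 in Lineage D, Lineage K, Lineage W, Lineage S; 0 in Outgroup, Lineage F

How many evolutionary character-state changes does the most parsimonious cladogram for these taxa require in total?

3

The outgroup has state '0' for every character, so '1' is the derived state throughout.
Only Lineage D and Lineage S show the derived state '1' for I, supporting them as a clade.
II (derived state '1') is shared by Lineage D, Lineage K, and Lineage S — a synapomorphy uniting that clade.
III: derived state '1' in Lineage D, Lineage K, Lineage S, and Lineage W only — synapomorphy for {Lineage D, Lineage K, Lineage S, Lineage W}.
Most parsimonious ingroup topology: ((((Lineage D,Lineage S),Lineage K),Lineage W),Lineage F).
Changes per character on this tree: I: 1; II: 1; III: 1.
Total = 3.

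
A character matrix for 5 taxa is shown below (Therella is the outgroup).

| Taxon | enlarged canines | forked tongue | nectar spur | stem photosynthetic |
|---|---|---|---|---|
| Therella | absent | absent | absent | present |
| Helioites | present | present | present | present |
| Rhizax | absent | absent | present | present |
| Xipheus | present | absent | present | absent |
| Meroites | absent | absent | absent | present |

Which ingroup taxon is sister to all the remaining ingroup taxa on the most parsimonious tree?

Character polarity is set by the outgroup: the derived state is whichever differs from the outgroup's state, so for stem photosynthetic the derived state is 'absent', and for the remaining characters it is 'present'.
enlarged canines: derived state 'present' in Helioites and Xipheus only — synapomorphy for {Helioites, Xipheus}.
forked tongue (derived state 'present') is unique to Helioites (autapomorphy; uninformative for grouping).
nectar spur (derived state 'present') is shared by Helioites, Rhizax, and Xipheus — a synapomorphy uniting that clade.
stem photosynthetic: derived state 'absent' in Xipheus only — an autapomorphy, so it tells us nothing about relationships among taxa.
Most parsimonious ingroup topology: (((Helioites,Xipheus),Rhizax),Meroites).
Meroites is sister to the clade containing all other ingroup taxa, so it is the earliest-diverging (most basal) ingroup lineage.

Meroites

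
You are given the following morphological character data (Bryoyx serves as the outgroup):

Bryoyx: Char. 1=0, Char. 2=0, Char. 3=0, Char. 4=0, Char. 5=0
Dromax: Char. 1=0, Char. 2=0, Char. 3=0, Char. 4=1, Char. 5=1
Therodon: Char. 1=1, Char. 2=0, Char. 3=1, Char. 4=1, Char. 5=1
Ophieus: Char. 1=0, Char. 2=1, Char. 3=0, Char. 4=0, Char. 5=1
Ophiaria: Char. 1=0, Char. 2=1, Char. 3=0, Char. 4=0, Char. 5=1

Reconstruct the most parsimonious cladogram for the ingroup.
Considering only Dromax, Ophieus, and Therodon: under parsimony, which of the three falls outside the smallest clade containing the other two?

The outgroup has state '0' for every character, so '1' is the derived state throughout.
Char. 1 (derived state '1') is unique to Therodon (autapomorphy; uninformative for grouping).
Char. 2: derived state '1' in Ophiaria and Ophieus only — synapomorphy for {Ophiaria, Ophieus}.
Char. 3 (derived state '1') is unique to Therodon (autapomorphy; uninformative for grouping).
Char. 4 (derived state '1') is shared by Dromax and Therodon — a synapomorphy uniting that clade.
Char. 5 (derived state '1') is shared by all ingroup taxa — unites the whole ingroup.
Most parsimonious ingroup topology: ((Dromax,Therodon),(Ophieus,Ophiaria)).
Therodon and Dromax share a more recent common ancestor with each other than either does with Ophieus, so Ophieus is the least closely related of the three.

Ophieus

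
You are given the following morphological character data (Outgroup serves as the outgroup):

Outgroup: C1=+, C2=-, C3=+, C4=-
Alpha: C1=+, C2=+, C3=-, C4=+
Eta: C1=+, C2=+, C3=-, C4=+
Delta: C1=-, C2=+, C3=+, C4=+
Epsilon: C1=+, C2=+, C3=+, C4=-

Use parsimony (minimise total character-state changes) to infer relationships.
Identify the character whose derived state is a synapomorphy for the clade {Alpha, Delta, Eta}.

Character polarity is set by the outgroup: the derived state is whichever differs from the outgroup's state, so for C1, C3 the derived state is '-', and for the remaining characters it is '+'.
C1: derived state '-' in Delta only — an autapomorphy, so it tells us nothing about relationships among taxa.
C2 (derived state '+') is shared by all ingroup taxa — unites the whole ingroup.
Only Alpha and Eta show the derived state '-' for C3, supporting them as a clade.
C4: derived state '+' in Alpha, Delta, and Eta only — synapomorphy for {Alpha, Delta, Eta}.
Most parsimonious ingroup topology: (((Alpha,Eta),Delta),Epsilon).
The clade {Alpha, Delta, Eta} is supported by C4: its derived state '+' occurs in exactly those taxa and in no other taxon (including the outgroup).

C4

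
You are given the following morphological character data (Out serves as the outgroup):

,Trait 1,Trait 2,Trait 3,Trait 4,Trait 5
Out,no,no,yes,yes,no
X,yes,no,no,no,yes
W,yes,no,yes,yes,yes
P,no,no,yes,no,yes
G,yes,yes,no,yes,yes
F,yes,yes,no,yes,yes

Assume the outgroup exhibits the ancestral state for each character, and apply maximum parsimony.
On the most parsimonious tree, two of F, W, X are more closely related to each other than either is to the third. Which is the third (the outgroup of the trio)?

W

Character polarity is set by the outgroup: the derived state is whichever differs from the outgroup's state, so for Trait 3, Trait 4 the derived state is 'no', and for the remaining characters it is 'yes'.
Trait 1: derived state 'yes' in F, G, W, and X only — synapomorphy for {F, G, W, X}.
Trait 2 (derived state 'yes') is shared by F and G — a synapomorphy uniting that clade.
Trait 3: derived state 'no' in F, G, and X only — synapomorphy for {F, G, X}.
Trait 4 groups P and X, which is incompatible with the clades supported by the remaining characters; treating it as convergent (homoplasy) costs fewer steps than any alternative tree.
All ingroup taxa share the derived state 'yes' for Trait 5; it defines the ingroup but does not resolve relationships within it.
Most parsimonious ingroup topology: (((X,(G,F)),W),P).
X and F share a more recent common ancestor with each other than either does with W, so W is the least closely related of the three.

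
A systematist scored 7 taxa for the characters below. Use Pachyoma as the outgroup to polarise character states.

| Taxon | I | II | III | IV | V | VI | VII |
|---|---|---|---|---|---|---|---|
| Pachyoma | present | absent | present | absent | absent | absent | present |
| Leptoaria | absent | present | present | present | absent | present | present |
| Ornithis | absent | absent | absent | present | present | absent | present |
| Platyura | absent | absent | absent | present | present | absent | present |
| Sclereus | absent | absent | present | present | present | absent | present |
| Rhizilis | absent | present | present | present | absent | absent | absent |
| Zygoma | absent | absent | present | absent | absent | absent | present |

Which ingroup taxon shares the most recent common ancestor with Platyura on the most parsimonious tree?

Character polarity is set by the outgroup: the derived state is whichever differs from the outgroup's state, so for I, III, VII the derived state is 'absent', and for the remaining characters it is 'present'.
All ingroup taxa share the derived state 'absent' for I; it defines the ingroup but does not resolve relationships within it.
II (derived state 'present') is shared by Leptoaria and Rhizilis — a synapomorphy uniting that clade.
III (derived state 'absent') is shared by Ornithis and Platyura — a synapomorphy uniting that clade.
IV (derived state 'present') is shared by Leptoaria, Ornithis, Platyura, Rhizilis, and Sclereus — a synapomorphy uniting that clade.
V (derived state 'present') is shared by Ornithis, Platyura, and Sclereus — a synapomorphy uniting that clade.
VI: derived state 'present' in Leptoaria only — an autapomorphy, so it tells us nothing about relationships among taxa.
VII (derived state 'absent') is unique to Rhizilis (autapomorphy; uninformative for grouping).
Most parsimonious ingroup topology: (((Leptoaria,Rhizilis),((Ornithis,Platyura),Sclereus)),Zygoma).
Platyura and Ornithis form a cherry on this tree, so they are sister taxa.

Ornithis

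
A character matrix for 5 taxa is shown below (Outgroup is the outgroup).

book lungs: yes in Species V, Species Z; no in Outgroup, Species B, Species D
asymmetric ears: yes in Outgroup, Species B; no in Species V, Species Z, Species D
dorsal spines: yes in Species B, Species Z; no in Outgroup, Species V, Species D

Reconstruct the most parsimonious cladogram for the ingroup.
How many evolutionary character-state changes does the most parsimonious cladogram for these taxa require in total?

4

Character polarity is set by the outgroup: the derived state is whichever differs from the outgroup's state, so for asymmetric ears the derived state is 'no', and for the remaining characters it is 'yes'.
book lungs (derived state 'yes') is shared by Species V and Species Z — a synapomorphy uniting that clade.
asymmetric ears: derived state 'no' in Species D, Species V, and Species Z only — synapomorphy for {Species D, Species V, Species Z}.
dorsal spines (state 'yes') occurs in Species B and Species Z but conflicts with the nesting implied by the other characters — most parsimoniously interpreted as homoplasy.
Most parsimonious ingroup topology: (((Species V,Species Z),Species D),Species B).
Changes per character on this tree: book lungs: 1; asymmetric ears: 1; dorsal spines: 2.
Total = 4.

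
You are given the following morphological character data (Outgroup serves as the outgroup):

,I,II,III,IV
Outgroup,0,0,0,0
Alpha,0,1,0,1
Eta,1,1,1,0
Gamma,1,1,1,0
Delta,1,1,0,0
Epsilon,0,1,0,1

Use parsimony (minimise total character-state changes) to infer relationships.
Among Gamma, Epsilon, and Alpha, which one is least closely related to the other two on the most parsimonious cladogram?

Gamma

The outgroup has state '0' for every character, so '1' is the derived state throughout.
Only Delta, Eta, and Gamma show the derived state '1' for I, supporting them as a clade.
All ingroup taxa share the derived state '1' for II; it defines the ingroup but does not resolve relationships within it.
III: derived state '1' in Eta and Gamma only — synapomorphy for {Eta, Gamma}.
Only Alpha and Epsilon show the derived state '1' for IV, supporting them as a clade.
Most parsimonious ingroup topology: ((Alpha,Epsilon),((Eta,Gamma),Delta)).
Epsilon and Alpha share a more recent common ancestor with each other than either does with Gamma, so Gamma is the least closely related of the three.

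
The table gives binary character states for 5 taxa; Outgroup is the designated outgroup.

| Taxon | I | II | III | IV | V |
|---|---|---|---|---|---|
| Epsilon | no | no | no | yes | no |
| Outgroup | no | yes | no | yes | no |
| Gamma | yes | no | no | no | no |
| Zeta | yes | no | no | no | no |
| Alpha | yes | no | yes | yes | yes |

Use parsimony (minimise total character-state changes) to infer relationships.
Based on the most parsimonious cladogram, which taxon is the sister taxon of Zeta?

Gamma

Character polarity is set by the outgroup: the derived state is whichever differs from the outgroup's state, so for II, IV the derived state is 'no', and for the remaining characters it is 'yes'.
I (derived state 'yes') is shared by Alpha, Gamma, and Zeta — a synapomorphy uniting that clade.
All ingroup taxa share the derived state 'no' for II; it defines the ingroup but does not resolve relationships within it.
III: derived state 'yes' in Alpha only — an autapomorphy, so it tells us nothing about relationships among taxa.
Only Gamma and Zeta show the derived state 'no' for IV, supporting them as a clade.
V: derived state 'yes' in Alpha only — an autapomorphy, so it tells us nothing about relationships among taxa.
Most parsimonious ingroup topology: (Epsilon,((Zeta,Gamma),Alpha)).
Zeta and Gamma form a cherry on this tree, so they are sister taxa.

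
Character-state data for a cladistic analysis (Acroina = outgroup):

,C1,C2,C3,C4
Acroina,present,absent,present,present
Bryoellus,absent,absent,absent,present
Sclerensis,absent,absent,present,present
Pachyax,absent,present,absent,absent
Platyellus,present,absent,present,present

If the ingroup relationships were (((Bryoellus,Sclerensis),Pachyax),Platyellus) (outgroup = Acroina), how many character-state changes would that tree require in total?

5

Map each character onto (((Bryoellus,Sclerensis),Pachyax),Platyellus) (rooted by Acroina) and count the minimum state changes it requires (Fitch parsimony):
C1: 1; C2: 1; C3: 2; C4: 1.
Total tree length = 5.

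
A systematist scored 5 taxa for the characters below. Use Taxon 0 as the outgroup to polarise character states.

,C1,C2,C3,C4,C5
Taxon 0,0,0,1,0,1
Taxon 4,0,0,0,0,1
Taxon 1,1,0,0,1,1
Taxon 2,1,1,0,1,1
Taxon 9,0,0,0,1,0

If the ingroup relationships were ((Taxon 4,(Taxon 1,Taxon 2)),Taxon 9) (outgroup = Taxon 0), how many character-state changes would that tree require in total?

Map each character onto ((Taxon 4,(Taxon 1,Taxon 2)),Taxon 9) (rooted by Taxon 0) and count the minimum state changes it requires (Fitch parsimony):
C1: 1; C2: 1; C3: 1; C4: 2; C5: 1.
Total tree length = 6.

6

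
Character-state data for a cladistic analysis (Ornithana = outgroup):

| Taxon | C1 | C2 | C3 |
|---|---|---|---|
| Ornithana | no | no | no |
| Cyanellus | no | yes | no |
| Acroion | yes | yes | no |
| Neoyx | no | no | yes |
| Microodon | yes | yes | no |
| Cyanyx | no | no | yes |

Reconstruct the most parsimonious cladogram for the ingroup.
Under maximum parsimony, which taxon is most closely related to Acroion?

Microodon

The outgroup has state 'no' for every character, so 'yes' is the derived state throughout.
C1: derived state 'yes' in Acroion and Microodon only — synapomorphy for {Acroion, Microodon}.
C2 (derived state 'yes') is shared by Acroion, Cyanellus, and Microodon — a synapomorphy uniting that clade.
C3 (derived state 'yes') is shared by Cyanyx and Neoyx — a synapomorphy uniting that clade.
Most parsimonious ingroup topology: ((Cyanellus,(Acroion,Microodon)),(Neoyx,Cyanyx)).
Acroion and Microodon form a cherry on this tree, so they are sister taxa.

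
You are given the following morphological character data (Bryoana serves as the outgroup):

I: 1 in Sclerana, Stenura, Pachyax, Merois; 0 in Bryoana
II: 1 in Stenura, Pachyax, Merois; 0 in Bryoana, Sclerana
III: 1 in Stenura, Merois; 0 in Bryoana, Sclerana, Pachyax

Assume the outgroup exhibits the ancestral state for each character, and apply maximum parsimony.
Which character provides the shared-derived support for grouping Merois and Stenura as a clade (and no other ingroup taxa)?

The outgroup has state '0' for every character, so '1' is the derived state throughout.
All ingroup taxa share the derived state '1' for I; it defines the ingroup but does not resolve relationships within it.
II (derived state '1') is shared by Merois, Pachyax, and Stenura — a synapomorphy uniting that clade.
Only Merois and Stenura show the derived state '1' for III, supporting them as a clade.
Most parsimonious ingroup topology: (Sclerana,((Stenura,Merois),Pachyax)).
The clade {Merois, Stenura} is supported by III: its derived state '1' occurs in exactly those taxa and in no other taxon (including the outgroup).

III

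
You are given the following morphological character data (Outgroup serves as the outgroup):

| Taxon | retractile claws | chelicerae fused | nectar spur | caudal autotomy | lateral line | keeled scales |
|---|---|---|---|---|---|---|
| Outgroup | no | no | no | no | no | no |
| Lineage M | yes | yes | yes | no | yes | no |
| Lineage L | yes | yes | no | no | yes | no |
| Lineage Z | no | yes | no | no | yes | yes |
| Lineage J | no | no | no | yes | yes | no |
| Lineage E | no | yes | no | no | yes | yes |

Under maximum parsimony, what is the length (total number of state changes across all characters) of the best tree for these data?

The outgroup has state 'no' for every character, so 'yes' is the derived state throughout.
retractile claws: derived state 'yes' in Lineage L and Lineage M only — synapomorphy for {Lineage L, Lineage M}.
chelicerae fused (derived state 'yes') is shared by Lineage E, Lineage L, Lineage M, and Lineage Z — a synapomorphy uniting that clade.
nectar spur: derived state 'yes' in Lineage M only — an autapomorphy, so it tells us nothing about relationships among taxa.
caudal autotomy (derived state 'yes') is unique to Lineage J (autapomorphy; uninformative for grouping).
All ingroup taxa share the derived state 'yes' for lateral line; it defines the ingroup but does not resolve relationships within it.
keeled scales: derived state 'yes' in Lineage E and Lineage Z only — synapomorphy for {Lineage E, Lineage Z}.
Most parsimonious ingroup topology: (((Lineage M,Lineage L),(Lineage Z,Lineage E)),Lineage J).
Changes per character on this tree: retractile claws: 1; chelicerae fused: 1; nectar spur: 1; caudal autotomy: 1; lateral line: 1; keeled scales: 1.
Total = 6.

6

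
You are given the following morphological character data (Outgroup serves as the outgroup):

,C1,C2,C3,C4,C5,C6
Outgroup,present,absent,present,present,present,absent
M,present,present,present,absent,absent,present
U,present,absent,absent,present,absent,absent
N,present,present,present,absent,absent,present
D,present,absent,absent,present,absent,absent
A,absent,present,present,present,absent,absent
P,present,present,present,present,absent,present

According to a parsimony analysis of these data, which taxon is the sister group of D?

Character polarity is set by the outgroup: the derived state is whichever differs from the outgroup's state, so for C1, C3, C4, C5 the derived state is 'absent', and for the remaining characters it is 'present'.
C1: derived state 'absent' in A only — an autapomorphy, so it tells us nothing about relationships among taxa.
C2 (derived state 'present') is shared by A, M, N, and P — a synapomorphy uniting that clade.
C3: derived state 'absent' in D and U only — synapomorphy for {D, U}.
C4: derived state 'absent' in M and N only — synapomorphy for {M, N}.
All ingroup taxa share the derived state 'absent' for C5; it defines the ingroup but does not resolve relationships within it.
C6: derived state 'present' in M, N, and P only — synapomorphy for {M, N, P}.
Most parsimonious ingroup topology: ((((M,N),P),A),(U,D)).
D and U form a cherry on this tree, so they are sister taxa.

U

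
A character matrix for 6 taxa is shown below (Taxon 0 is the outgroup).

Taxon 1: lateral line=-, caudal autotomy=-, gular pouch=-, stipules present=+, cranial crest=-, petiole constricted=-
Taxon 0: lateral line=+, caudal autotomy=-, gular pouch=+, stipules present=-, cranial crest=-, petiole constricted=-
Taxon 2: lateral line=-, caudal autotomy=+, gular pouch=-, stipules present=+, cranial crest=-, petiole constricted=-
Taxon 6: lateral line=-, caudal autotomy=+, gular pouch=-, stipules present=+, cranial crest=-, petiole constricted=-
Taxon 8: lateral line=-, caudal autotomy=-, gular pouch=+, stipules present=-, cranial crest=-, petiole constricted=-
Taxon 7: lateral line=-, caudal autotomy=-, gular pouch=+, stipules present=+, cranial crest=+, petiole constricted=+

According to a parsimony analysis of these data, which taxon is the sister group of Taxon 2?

Character polarity is set by the outgroup: the derived state is whichever differs from the outgroup's state, so for lateral line, gular pouch the derived state is '-', and for the remaining characters it is '+'.
All ingroup taxa share the derived state '-' for lateral line; it defines the ingroup but does not resolve relationships within it.
caudal autotomy (derived state '+') is shared by Taxon 2 and Taxon 6 — a synapomorphy uniting that clade.
gular pouch (derived state '-') is shared by Taxon 1, Taxon 2, and Taxon 6 — a synapomorphy uniting that clade.
stipules present (derived state '+') is shared by Taxon 1, Taxon 2, Taxon 6, and Taxon 7 — a synapomorphy uniting that clade.
cranial crest: derived state '+' in Taxon 7 only — an autapomorphy, so it tells us nothing about relationships among taxa.
petiole constricted: derived state '+' in Taxon 7 only — an autapomorphy, so it tells us nothing about relationships among taxa.
Most parsimonious ingroup topology: ((Taxon 7,((Taxon 2,Taxon 6),Taxon 1)),Taxon 8).
Taxon 2 and Taxon 6 form a cherry on this tree, so they are sister taxa.

Taxon 6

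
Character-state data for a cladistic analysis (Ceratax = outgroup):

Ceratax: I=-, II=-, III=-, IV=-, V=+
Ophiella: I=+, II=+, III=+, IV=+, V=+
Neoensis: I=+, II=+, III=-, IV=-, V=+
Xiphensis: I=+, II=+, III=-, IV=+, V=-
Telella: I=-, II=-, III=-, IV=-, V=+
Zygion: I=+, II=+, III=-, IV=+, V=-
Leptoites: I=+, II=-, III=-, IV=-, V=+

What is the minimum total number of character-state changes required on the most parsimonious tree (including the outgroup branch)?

Character polarity is set by the outgroup: the derived state is whichever differs from the outgroup's state, so for V the derived state is '-', and for the remaining characters it is '+'.
Only Leptoites, Neoensis, Ophiella, Xiphensis, and Zygion show the derived state '+' for I, supporting them as a clade.
Only Neoensis, Ophiella, Xiphensis, and Zygion show the derived state '+' for II, supporting them as a clade.
III: derived state '+' in Ophiella only — an autapomorphy, so it tells us nothing about relationships among taxa.
IV: derived state '+' in Ophiella, Xiphensis, and Zygion only — synapomorphy for {Ophiella, Xiphensis, Zygion}.
V (derived state '-') is shared by Xiphensis and Zygion — a synapomorphy uniting that clade.
Most parsimonious ingroup topology: ((((Ophiella,(Xiphensis,Zygion)),Neoensis),Leptoites),Telella).
Changes per character on this tree: I: 1; II: 1; III: 1; IV: 1; V: 1.
Total = 5.

5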